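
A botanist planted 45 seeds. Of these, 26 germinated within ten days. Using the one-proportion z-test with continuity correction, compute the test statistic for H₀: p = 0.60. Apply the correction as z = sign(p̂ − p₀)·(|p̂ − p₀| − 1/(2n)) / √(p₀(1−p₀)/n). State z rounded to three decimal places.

Sample proportion p̂ = 26/45 = 0.57778. p̂ − p₀ = -0.022222.
Continuity correction 1/(2n) = 1/90 = 0.011111.
Corrected numerator: |-0.022222| − 0.011111 = 0.011111.
SE₀ = √(0.60·0.40/45) = 0.073030.
z = (−)0.011111/0.073030 = -0.152.

z = -0.152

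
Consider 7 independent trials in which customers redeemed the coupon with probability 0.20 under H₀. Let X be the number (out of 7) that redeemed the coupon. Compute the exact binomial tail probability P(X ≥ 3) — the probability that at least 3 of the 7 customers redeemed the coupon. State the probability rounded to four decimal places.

X ~ Binomial(n=7, p=0.20).
P(X ≥ 3) = Σ_{j=3}^{7} C(7,j)·0.20^j·0.80^{7−j}.
= 0.114688 + 0.028672 + 0.004301 + 0.000358 + 0.000013 = 0.1480.

P = 0.1480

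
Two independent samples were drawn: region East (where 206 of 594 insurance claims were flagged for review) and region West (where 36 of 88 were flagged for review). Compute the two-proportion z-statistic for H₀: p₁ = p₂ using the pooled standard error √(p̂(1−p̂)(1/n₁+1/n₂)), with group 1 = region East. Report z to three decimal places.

z = -1.140

p̂₁ = 206/594 = 0.34680, p̂₂ = 36/88 = 0.40909.
Pooled p̂ = (206+36)/(594+88) = 242/682 = 0.35484.
SE = √[p̂(1−p̂)(1/n₁+1/n₂)] = √[0.35484·0.64516·(1/594+1/88)] ≈ 0.054652.
z = -0.06229/0.054652 = -1.140.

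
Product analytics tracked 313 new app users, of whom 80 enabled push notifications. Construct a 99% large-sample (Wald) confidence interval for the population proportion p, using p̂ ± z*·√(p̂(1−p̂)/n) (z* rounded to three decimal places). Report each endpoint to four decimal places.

Sample proportion p̂ = 80/313 = 0.25559.
SE(p̂) = √(0.25559·0.74441/313) = 0.024655.
For 99% confidence, z* = 2.576.
Margin of error: 2.576 × 0.024655 = 0.06351.
CI: 0.25559 ± 0.06351 = (0.1921, 0.3191).

(0.1921, 0.3191)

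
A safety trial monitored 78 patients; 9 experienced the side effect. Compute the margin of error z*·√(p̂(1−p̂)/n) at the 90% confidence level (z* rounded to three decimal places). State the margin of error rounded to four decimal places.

ME = 0.0595

Sample proportion p̂ = 9/78 = 0.11538.
SE(p̂) = √(0.11538·0.88462/78) = 0.036175.
The 90% critical value is z* = 1.645.
So ME = 0.0595.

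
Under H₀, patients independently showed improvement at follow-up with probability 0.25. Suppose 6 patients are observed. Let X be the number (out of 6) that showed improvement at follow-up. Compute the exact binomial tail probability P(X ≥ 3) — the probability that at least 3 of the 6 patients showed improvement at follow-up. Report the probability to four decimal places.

X is binomial with n = 6 and p = 0.25.
P(X ≥ 3) = C(6,3)·0.25^3·0.75^3 + C(6,4)·0.25^4·0.75^2 + C(6,5)·0.25^5·0.75^1 + C(6,6)·0.25^6·0.75^0.
= 0.131836 + 0.032959 + 0.004395 + 0.000244 = 0.1694.

P = 0.1694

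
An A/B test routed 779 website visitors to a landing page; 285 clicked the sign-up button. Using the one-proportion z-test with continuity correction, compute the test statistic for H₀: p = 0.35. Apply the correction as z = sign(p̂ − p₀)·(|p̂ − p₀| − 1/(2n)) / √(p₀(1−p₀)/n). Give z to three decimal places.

z = 0.890

The sample proportion is 285/779 = 0.36585. p̂ − p₀ = 0.015854.
Continuity correction 1/(2n) = 1/1558 = 0.000642.
Corrected numerator: |0.015854| − 0.000642 = 0.015212.
SE₀ = √(0.35·0.65/779) = 0.017089.
z = +0.015212/0.017089 = 0.890.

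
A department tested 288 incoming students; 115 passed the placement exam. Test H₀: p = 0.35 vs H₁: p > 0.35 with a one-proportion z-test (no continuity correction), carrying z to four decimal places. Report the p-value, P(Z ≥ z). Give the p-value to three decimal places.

With x = 115 successes in n = 288, p̂ = 0.39931.
Null standard error: √(0.35·0.65/288) = √0.000789931 = 0.028106.
Test statistic (full precision, shown to 4 dp): z = (115/288 − 0.35)/SE₀ ≈ 1.7543.
p-value = P(Z ≥ z) with z = 1.7543 → 0.040.

p-value = 0.040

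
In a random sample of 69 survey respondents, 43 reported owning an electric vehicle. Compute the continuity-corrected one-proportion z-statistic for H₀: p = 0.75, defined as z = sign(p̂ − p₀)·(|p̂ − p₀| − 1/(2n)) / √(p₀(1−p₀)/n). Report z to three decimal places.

Sample proportion p̂ = 43/69 = 0.62319. p̂ − p₀ = -0.126812.
Continuity correction 1/(2n) = 1/138 = 0.007246.
Corrected numerator: |-0.126812| − 0.007246 = 0.119566.
SE₀ = √(0.75·0.25/69) = 0.052129.
z = (−)0.119566/0.052129 = -2.294.

z = -2.294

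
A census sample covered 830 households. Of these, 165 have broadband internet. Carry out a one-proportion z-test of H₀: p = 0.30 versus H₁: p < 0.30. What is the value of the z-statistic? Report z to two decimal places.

p̂ = 165/830 = 0.19880.
Under H₀, SE = √(p₀(1−p₀)/n) = √(0.30·0.70/830) = √0.000253012 = 0.015906.
z = (p̂ − p₀)/SE = (0.19880 − 0.30)/0.015906 = -6.36.

z = -6.36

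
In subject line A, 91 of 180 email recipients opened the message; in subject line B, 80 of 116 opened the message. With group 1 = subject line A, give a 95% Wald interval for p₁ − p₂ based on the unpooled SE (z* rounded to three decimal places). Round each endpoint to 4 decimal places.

(-0.2956, -0.0726)

p̂₁ = 0.50556, p̂₂ = 0.68966, so the observed difference is -0.18410.
SE = √(0.001388717 + 0.001845094) = √0.003233811 = 0.056867.
z* = 1.960 at the 95% level. Margin = 1.960·0.056867 = 0.11146.
Interval: -0.18410 ± 0.11146 → (-0.2956, -0.0726).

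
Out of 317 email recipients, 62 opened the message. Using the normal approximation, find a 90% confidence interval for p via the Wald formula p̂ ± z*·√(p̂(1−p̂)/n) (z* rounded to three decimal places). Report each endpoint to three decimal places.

p̂ = 62/317 = 0.19558.
SE(p̂) = √(0.19558·0.80442/317) = 0.022278.
z* = 1.645 at the 90% level.
Margin = 1.645·0.022278 = 0.03665.
So the interval runs from 0.159 to 0.232.

(0.159, 0.232)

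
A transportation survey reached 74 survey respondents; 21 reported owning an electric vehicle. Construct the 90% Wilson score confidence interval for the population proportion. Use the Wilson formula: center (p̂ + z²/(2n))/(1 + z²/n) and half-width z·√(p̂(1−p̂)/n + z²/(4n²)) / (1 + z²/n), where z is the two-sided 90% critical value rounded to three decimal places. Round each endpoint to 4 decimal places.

(0.2064, 0.3764)

Here p̂ = 21/74 = 0.28378 and z = 1.645 (z² = 2.706025).
Denominator 1 + z²/n = 1 + 2.706025/74 = 1.036568.
Adjusted center: (0.28378 + z²/(2n))/1.036568 = 0.29141.
Radicand: p̂(1−p̂)/n + z²/(4n²) = 0.002746629 + 0.000123540 = 0.002870169.
Half-width = 1.645·√0.002870169/1.036568 = 0.08502.
CI: 0.29141 ± 0.08502 = (0.2064, 0.3764).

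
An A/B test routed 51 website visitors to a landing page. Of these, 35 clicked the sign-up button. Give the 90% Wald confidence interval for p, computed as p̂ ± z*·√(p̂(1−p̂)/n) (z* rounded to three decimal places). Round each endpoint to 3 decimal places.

(0.579, 0.793)

With x = 35 successes in n = 51, p̂ = 0.68627.
Standard error of p̂: √(0.215302/51) = √0.004221604 = 0.064974.
The 90% critical value is z* = 1.645.
Margin of error: 1.645 × 0.064974 = 0.10688.
So the interval runs from 0.579 to 0.793.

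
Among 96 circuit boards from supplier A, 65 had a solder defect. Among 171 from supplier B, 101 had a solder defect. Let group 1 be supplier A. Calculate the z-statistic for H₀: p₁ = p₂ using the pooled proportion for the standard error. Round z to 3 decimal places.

z = 1.398

p̂₁ = 65/96 = 0.67708, p̂₂ = 101/171 = 0.59064.
Pooling: p̂ = 166/267 = 0.62172.
Pooled SE = √[0.2351835·0.01626462] ≈ 0.061848.
z = 0.08644/0.061848 = 1.398.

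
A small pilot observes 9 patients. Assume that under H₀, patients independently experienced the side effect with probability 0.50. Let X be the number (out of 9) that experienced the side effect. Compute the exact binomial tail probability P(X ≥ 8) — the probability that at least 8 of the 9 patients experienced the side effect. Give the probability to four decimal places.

P = 0.0195

X is binomial with n = 9 and p = 0.50.
P(X ≥ 8) = C(9,8)·0.50^8·0.50^1 + C(9,9)·0.50^9·0.50^0.
= 0.017578 + 0.001953 = 0.0195.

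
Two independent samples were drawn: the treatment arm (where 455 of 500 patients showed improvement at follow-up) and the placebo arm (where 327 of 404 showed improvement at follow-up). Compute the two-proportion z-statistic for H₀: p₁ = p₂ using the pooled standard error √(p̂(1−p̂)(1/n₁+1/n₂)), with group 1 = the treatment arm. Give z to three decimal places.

z = 4.401

p̂₁ = 455/500 = 0.91000, p̂₂ = 327/404 = 0.80941.
Pooled p̂ = (455+327)/(500+404) = 782/904 = 0.86504.
SE = √[p̂(1−p̂)(1/n₁+1/n₂)] = √[0.86504·0.13496·(1/500+1/404)] ≈ 0.022857.
z = (p̂₁ − p̂₂)/SE = (0.91000 − 0.80941)/0.022857 = 0.10059/0.022857 = 4.401.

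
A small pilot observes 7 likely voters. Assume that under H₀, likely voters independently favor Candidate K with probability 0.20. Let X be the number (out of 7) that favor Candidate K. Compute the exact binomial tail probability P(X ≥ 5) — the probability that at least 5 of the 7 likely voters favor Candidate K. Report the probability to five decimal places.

X ~ Binomial(n=7, p=0.20).
P(X ≥ 5) = C(7,5)·0.20^5·0.80^2 + C(7,6)·0.20^6·0.80^1 + C(7,7)·0.20^7·0.80^0.
= 0.004301 + 0.000358 + 0.000013 = 0.00467.

P = 0.00467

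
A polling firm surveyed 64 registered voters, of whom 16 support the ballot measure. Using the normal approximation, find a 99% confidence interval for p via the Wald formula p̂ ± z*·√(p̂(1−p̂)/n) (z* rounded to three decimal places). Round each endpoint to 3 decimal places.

With x = 16 successes in n = 64, p̂ = 0.25000.
Standard error of p̂: √(0.187500/64) = √0.002929688 = 0.054127.
For 99% confidence, z* = 2.576.
Margin of error: 2.576 × 0.054127 = 0.13943.
Interval: 0.25000 ± 0.13943 → (0.111, 0.389).

(0.111, 0.389)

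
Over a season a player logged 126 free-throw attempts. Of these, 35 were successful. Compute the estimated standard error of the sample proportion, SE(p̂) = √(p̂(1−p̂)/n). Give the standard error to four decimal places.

SE = 0.0399

p̂ = 35/126 = 0.27778.
p̂(1−p̂) = 0.200618.
SE = √(0.200618/126) = 0.0399.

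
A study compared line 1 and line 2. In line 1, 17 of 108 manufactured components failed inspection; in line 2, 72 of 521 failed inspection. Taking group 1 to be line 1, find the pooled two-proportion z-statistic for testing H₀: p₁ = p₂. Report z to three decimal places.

z = 0.521

Sample proportions: p̂₁ = 17/108 = 0.15741 and p̂₂ = 72/521 = 0.13820.
Pooling: p̂ = 89/629 = 0.14149.
SE = √[p̂(1−p̂)(1/n₁+1/n₂)] = √[0.14149·0.85851·(1/108+1/521)] ≈ 0.036850.
z = (p̂₁ − p̂₂)/SE = (0.15741 − 0.13820)/0.036850 = 0.01921/0.036850 = 0.521.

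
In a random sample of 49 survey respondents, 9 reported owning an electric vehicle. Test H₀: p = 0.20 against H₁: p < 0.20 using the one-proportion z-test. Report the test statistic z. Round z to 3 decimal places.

Sample proportion p̂ = 9/49 = 0.18367.
Null standard error: √(0.20·0.80/49) = √0.003265306 = 0.057143.
z = (p̂ − p₀)/SE = (0.18367 − 0.20)/0.057143 = -0.286.

z = -0.286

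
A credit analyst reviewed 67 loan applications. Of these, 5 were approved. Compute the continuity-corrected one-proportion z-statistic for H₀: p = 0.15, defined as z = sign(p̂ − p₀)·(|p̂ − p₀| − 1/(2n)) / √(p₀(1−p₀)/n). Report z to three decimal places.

z = -1.557

p̂ = 5/67 = 0.07463. p̂ − p₀ = -0.075373.
1/(2n) = 0.007463.
Corrected numerator: |-0.075373| − 0.007463 = 0.067910.
SE₀ = √(0.15·0.85/67) = 0.043623.
z = −0.067910/0.043623 = -1.557.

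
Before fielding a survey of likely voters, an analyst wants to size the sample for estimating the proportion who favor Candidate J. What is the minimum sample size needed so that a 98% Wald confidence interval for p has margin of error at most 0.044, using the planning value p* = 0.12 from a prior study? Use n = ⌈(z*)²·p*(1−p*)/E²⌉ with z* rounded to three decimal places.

For 98% confidence, z* = 2.326.
p*(1−p*) = 0.1056.
Required n before rounding: 5.410276 × 0.1056 / 0.044² = 295.106.
Rounding up, n = 296.

n = 296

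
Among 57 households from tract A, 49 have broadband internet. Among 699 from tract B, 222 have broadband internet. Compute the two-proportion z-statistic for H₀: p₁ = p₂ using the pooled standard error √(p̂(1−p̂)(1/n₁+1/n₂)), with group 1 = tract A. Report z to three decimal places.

z = 8.206

Sample proportions: p̂₁ = 49/57 = 0.85965 and p̂₂ = 222/699 = 0.31760.
Pooling: p̂ = 271/756 = 0.35847.
SE = √[p̂(1−p̂)(1/n₁+1/n₂)] = √[0.35847·0.64153·(1/57+1/699)] ≈ 0.066057.
z = (p̂₁ − p̂₂)/SE = (0.85965 − 0.31760)/0.066057 = 0.54205/0.066057 = 8.206.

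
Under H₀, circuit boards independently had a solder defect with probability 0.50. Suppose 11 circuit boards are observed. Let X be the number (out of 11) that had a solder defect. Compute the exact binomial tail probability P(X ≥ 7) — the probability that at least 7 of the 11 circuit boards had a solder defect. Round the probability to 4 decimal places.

P = 0.2744

X is binomial with n = 11 and p = 0.50.
P(X ≥ 7) = Σ_{j=7}^{11} C(11,j)·0.50^j·0.50^{11−j}.
= 0.161133 + 0.080566 + 0.026855 + 0.005371 + 0.000488 = 0.2744.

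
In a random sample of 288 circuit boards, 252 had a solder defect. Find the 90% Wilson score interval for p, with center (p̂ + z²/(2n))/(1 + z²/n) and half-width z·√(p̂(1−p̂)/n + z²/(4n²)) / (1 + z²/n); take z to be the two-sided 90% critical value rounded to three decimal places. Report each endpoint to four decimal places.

Here p̂ = 252/288 = 0.87500 and z = 1.645 (z² = 2.706025).
1 + z²/n = 1.009396.
Center = (0.87500 + 0.004698)/1.009396 = 0.87151.
Radicand: p̂(1−p̂)/n + z²/(4n²) = 0.000379774 + 0.000008156 = 0.000387930.
Half-width = 1.645·√0.000387930/1.009396 = 0.03210.
So the interval runs from 0.8394 to 0.9036.

(0.8394, 0.9036)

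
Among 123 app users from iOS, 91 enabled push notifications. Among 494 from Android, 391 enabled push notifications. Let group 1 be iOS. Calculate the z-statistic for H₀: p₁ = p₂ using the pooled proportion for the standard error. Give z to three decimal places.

Sample proportions: p̂₁ = 91/123 = 0.73984 and p̂₂ = 391/494 = 0.79150.
Pooled p̂ = (91+391)/(123+494) = 482/617 = 0.78120.
SE = √[p̂(1−p̂)(1/n₁+1/n₂)] = √[0.78120·0.21880·(1/123+1/494)] ≈ 0.041661.
z = (p̂₁ − p̂₂)/SE = (0.73984 − 0.79150)/0.041661 = -0.05166/0.041661 = -1.240.

z = -1.240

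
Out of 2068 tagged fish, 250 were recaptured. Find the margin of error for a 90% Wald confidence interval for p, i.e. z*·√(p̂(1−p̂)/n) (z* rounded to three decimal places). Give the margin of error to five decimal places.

The sample proportion is 250/2068 = 0.12089.
Standard error of p̂: √(0.106275/2068) = √0.000051390 = 0.007169.
For 90% confidence, z* = 1.645.
So ME = 0.01179.

ME = 0.01179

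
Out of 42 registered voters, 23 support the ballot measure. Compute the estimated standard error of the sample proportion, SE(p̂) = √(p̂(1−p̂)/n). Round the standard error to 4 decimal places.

p̂ = 23/42 = 0.54762.
p̂(1−p̂) = 0.54762·0.45238 = 0.247732.
Dividing by n and taking the root: √0.005898381 = 0.0768.

SE = 0.0768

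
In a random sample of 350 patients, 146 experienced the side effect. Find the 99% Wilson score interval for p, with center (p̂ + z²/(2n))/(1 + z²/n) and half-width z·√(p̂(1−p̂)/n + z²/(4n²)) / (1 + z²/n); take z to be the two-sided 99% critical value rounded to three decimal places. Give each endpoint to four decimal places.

p̂ = 146/350 = 0.41714; z = 2.576, so z² = 6.635776.
1 + z²/n = 1.018959.
Adjusted center: (0.41714 + z²/(2n))/1.018959 = 0.41868.
Radicand: p̂(1−p̂)/n + z²/(4n²) = 0.000694671 + 0.000013542 = 0.000708213.
Half-width = 2.576·√0.000708213/1.018959 = 0.06728.
CI: 0.41868 ± 0.06728 = (0.3514, 0.4860).

(0.3514, 0.4860)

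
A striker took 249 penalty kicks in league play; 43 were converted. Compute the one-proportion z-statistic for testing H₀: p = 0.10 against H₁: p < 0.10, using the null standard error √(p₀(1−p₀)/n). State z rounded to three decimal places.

z = 3.823

Sample proportion p̂ = 43/249 = 0.17269.
Null standard error: √(0.10·0.90/249) = √0.000361446 = 0.019012.
Test statistic: z = 0.07269/0.019012 = 3.823.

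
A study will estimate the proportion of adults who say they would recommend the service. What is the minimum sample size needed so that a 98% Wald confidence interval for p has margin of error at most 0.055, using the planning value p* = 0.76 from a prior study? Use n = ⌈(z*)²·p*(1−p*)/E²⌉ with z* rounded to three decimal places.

The 98% critical value is z* = 2.326.
p*(1−p*) = 0.1824.
Required n before rounding: 5.410276 × 0.1824 / 0.055² = 326.226.
Rounding up, n = 327.

n = 327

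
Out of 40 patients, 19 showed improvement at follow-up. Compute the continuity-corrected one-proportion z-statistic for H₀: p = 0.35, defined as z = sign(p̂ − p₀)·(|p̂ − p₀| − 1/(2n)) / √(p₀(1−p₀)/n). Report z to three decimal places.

z = 1.492

p̂ = 19/40 = 0.47500. p̂ − p₀ = 0.125000.
1/(2n) = 0.012500.
Corrected numerator: |0.125000| − 0.012500 = 0.112500.
Null standard error: √(0.35·0.65/40) = √0.005687500 = 0.075416.
z = +0.112500/0.075416 = 1.492.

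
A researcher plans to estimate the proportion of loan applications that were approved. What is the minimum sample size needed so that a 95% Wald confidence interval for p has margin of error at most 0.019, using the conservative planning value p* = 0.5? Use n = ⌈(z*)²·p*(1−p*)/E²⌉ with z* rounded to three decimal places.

The 95% critical value is z* = 1.960.
p*(1−p*) = 0.2500.
(z*)²·p*(1−p*)/E² = 3.841600·0.2500/0.000361 = 2660.388.
⌈2660.388⌉ = 2661.

n = 2661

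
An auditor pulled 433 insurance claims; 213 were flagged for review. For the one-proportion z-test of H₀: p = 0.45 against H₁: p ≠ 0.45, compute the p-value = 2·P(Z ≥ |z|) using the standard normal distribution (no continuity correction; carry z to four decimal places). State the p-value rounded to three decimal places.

The sample proportion is 213/433 = 0.49192.
Null standard error: √(0.45·0.55/433) = √0.000571594 = 0.023908.
Test statistic (full precision, shown to 4 dp): z = (213/433 − 0.45)/SE₀ ≈ 1.7533.
p-value = 2·P(Z ≥ |z|) with z = 1.7533 → 0.080.

p-value = 0.080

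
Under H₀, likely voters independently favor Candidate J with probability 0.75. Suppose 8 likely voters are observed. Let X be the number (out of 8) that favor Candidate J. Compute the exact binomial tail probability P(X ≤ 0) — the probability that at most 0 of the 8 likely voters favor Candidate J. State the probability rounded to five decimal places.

X is binomial with n = 8 and p = 0.75.
P(X ≤ 0) = C(8,0)·0.75^0·0.25^8.
= 0.000015 = 0.00002.

P = 0.00002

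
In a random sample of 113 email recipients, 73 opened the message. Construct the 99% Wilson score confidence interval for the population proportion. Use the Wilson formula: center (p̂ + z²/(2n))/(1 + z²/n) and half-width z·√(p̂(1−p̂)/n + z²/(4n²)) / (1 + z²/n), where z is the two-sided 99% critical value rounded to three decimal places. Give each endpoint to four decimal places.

p̂ = 73/113 = 0.64602; z = 2.576, so z² = 6.635776.
Denominator 1 + z²/n = 1 + 6.635776/113 = 1.058724.
Center = (0.64602 + 0.029362)/1.058724 = 0.63792.
Radicand: p̂(1−p̂)/n + z²/(4n²) = 0.002023706 + 0.000129920 = 0.002153626.
Half-width = z·√(radicand)/denom = 2.576·0.046407/1.058724 = 0.11291.
So the interval runs from 0.5250 to 0.7508.

(0.5250, 0.7508)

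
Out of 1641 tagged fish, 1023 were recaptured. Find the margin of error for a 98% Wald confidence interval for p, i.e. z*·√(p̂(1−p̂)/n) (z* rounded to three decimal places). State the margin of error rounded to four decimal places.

ME = 0.0278

Sample proportion p̂ = 1023/1641 = 0.62340.
SE = √(p̂(1−p̂)/n) = √(0.234772/1641) = 0.011961.
z* = 2.326 at the 98% level.
Margin of error = z*·SE = 2.326 × 0.011961 = 0.0278.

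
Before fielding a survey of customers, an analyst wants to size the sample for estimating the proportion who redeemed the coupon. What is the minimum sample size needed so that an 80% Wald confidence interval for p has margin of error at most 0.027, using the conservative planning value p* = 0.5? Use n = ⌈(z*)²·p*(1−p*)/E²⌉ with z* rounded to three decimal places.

For 80% confidence, z* = 1.282.
p*(1−p*) = 0.2500.
Required n before rounding: 1.643524 × 0.2500 / 0.027² = 563.623.
Rounding up, n = 564.

n = 564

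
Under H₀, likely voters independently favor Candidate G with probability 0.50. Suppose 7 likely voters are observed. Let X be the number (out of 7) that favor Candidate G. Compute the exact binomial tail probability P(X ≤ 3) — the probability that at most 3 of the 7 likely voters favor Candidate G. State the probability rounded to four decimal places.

P = 0.5000

X is binomial with n = 7 and p = 0.50.
P(X ≤ 3) = C(7,0)·0.50^0·0.50^7 + C(7,1)·0.50^1·0.50^6 + C(7,2)·0.50^2·0.50^5 + C(7,3)·0.50^3·0.50^4.
= 0.007812 + 0.054688 + 0.164062 + 0.273438 = 0.5000.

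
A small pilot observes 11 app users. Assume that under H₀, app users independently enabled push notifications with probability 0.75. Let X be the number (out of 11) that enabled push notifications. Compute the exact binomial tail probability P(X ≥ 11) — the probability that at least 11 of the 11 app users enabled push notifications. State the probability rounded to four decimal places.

P = 0.0422

X ~ Binomial(n=11, p=0.75).
P(X ≥ 11) = C(11,11)·0.75^11·0.25^0.
= 0.042235 = 0.0422.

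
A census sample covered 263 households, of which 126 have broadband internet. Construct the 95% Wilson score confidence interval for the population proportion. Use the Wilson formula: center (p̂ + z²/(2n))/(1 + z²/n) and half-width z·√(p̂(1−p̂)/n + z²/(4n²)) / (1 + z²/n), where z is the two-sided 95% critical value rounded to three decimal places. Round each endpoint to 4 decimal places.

(0.4194, 0.5393)

Here p̂ = 126/263 = 0.47909 and z = 1.960 (z² = 3.841600).
1 + z²/n = 1.014607.
Center = (0.47909 + 0.007303)/1.014607 = 0.47939.
Radicand: p̂(1−p̂)/n + z²/(4n²) = 0.000948907 + 0.000013885 = 0.000962792.
Half-width = z·√(radicand)/denom = 1.960·0.031029/1.014607 = 0.05994.
Interval: 0.47939 ± 0.05994 → (0.4194, 0.5393).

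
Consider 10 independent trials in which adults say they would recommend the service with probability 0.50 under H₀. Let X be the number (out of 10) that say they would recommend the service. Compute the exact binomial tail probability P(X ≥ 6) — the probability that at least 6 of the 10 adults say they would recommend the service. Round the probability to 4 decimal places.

X ~ Binomial(n=10, p=0.50).
P(X ≥ 6) = Σ_{j=6}^{10} C(10,j)·0.50^j·0.50^{10−j}.
= 0.205078 + 0.117188 + 0.043945 + 0.009766 + 0.000977 = 0.3770.

P = 0.3770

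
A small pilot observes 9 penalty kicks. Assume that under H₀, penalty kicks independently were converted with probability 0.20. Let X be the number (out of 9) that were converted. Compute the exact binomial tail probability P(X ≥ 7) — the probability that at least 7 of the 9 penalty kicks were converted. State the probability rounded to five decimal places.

P = 0.00031

X ~ Binomial(n=9, p=0.20).
P(X ≥ 7) = C(9,7)·0.20^7·0.80^2 + C(9,8)·0.20^8·0.80^1 + C(9,9)·0.20^9·0.80^0.
= 0.000295 + 0.000018 + 0.000001 = 0.00031.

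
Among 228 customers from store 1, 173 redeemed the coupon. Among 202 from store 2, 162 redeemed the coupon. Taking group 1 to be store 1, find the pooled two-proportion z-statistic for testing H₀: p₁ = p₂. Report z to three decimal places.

Sample proportions: p̂₁ = 173/228 = 0.75877 and p̂₂ = 162/202 = 0.80198.
Pooled p̂ = (173+162)/(228+202) = 335/430 = 0.77907.
SE = √[p̂(1−p̂)(1/n₁+1/n₂)] = √[0.77907·0.22093·(1/228+1/202)] ≈ 0.040087.
z = -0.04321/0.040087 = -1.078.

z = -1.078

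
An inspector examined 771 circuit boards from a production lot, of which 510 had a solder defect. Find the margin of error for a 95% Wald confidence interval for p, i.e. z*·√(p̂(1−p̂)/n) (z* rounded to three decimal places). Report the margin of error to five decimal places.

The sample proportion is 510/771 = 0.66148.
SE(p̂) = √(0.66148·0.33852/771) = 0.017042.
The 95% critical value is z* = 1.960.
So ME = 0.03340.

ME = 0.03340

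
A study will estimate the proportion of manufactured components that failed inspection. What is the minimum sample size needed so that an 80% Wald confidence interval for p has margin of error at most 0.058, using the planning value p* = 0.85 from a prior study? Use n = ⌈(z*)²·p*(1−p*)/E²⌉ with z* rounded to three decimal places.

n = 63

z* = 1.282 at the 80% level.
p*(1−p*) = 0.85·0.15 = 0.1275.
Required n before rounding: 1.643524 × 0.1275 / 0.058² = 62.292.
Rounding up, n = 63.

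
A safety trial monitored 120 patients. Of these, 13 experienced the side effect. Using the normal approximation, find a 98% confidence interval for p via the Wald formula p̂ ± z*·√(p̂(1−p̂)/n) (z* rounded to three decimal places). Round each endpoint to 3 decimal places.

Sample proportion p̂ = 13/120 = 0.10833.
SE(p̂) = √(0.10833·0.89167/120) = 0.028372.
For 98% confidence, z* = 2.326.
Margin of error: 2.326 × 0.028372 = 0.06599.
Interval: 0.10833 ± 0.06599 → (0.042, 0.174).

(0.042, 0.174)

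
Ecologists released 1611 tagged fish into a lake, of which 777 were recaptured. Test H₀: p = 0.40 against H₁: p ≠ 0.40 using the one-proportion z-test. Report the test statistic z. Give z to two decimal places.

z = 6.74

The sample proportion is 777/1611 = 0.48231.
SE₀ = √(0.40·0.60/1611) = 0.012206.
z = (0.48231 − 0.40)/0.012206 = 0.08231/0.012206 = 6.74.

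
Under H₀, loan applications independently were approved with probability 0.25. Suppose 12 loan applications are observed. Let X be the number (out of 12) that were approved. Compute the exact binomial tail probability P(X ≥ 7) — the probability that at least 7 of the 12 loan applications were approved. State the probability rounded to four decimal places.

P = 0.0143

X is binomial with n = 12 and p = 0.25.
P(X ≥ 7) = Σ_{j=7}^{12} C(12,j)·0.25^j·0.75^{12−j}.
= 0.011471 + 0.002390 + 0.000354 + 0.000035 + 0.000002 + 0.000000 = 0.0143.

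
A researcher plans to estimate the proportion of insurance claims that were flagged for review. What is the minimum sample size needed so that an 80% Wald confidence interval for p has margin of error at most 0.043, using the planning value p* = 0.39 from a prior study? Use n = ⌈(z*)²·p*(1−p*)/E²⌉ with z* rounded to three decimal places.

z* = 1.282 at the 80% level.
p*(1−p*) = 0.2379.
(z*)²·p*(1−p*)/E² = 1.643524·0.2379/0.001849 = 211.463.
⌈211.463⌉ = 212.

n = 212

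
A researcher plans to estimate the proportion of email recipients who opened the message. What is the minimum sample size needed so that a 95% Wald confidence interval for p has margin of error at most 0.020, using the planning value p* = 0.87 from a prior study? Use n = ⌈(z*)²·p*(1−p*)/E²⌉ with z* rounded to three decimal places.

The 95% critical value is z* = 1.960.
p*(1−p*) = 0.1131.
Required n before rounding: 3.841600 × 0.1131 / 0.020² = 1086.212.
⌈1086.212⌉ = 1087.

n = 1087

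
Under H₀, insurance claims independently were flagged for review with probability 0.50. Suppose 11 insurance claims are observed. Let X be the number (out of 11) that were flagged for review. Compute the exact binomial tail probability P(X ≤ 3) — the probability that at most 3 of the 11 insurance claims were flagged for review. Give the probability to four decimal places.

P = 0.1133

X is binomial with n = 11 and p = 0.50.
P(X ≤ 3) = C(11,0)·0.50^0·0.50^11 + C(11,1)·0.50^1·0.50^10 + C(11,2)·0.50^2·0.50^9 + C(11,3)·0.50^3·0.50^8.
= 0.000488 + 0.005371 + 0.026855 + 0.080566 = 0.1133.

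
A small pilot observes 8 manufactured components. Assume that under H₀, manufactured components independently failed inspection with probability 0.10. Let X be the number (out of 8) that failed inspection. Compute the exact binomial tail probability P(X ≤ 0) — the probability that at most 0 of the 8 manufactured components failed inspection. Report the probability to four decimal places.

P = 0.4305

X ~ Binomial(n=8, p=0.10).
P(X ≤ 0) = C(8,0)·0.10^0·0.90^8.
= 0.430467 = 0.4305.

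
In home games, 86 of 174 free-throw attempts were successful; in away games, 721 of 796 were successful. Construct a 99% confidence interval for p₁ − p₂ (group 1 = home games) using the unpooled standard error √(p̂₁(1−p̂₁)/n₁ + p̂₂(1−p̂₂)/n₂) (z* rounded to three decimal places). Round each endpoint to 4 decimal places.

p̂₁ = 86/174 = 0.49425, p̂₂ = 721/796 = 0.90578; p̂₁ − p̂₂ = -0.41153.
SE = √(0.001436592 + 0.000107215) = √0.001543807 = 0.039291.
For 99% confidence, z* = 2.576. Margin of error = 0.10121.
Interval: -0.41153 ± 0.10121 → (-0.5127, -0.3103).

(-0.5127, -0.3103)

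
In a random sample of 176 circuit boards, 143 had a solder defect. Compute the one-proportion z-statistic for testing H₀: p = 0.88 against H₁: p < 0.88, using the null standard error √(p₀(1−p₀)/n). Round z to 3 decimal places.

With x = 143 successes in n = 176, p̂ = 0.81250.
Null standard error: √(0.88·0.12/176) = √0.000600000 = 0.024495.
Test statistic: z = -0.06750/0.024495 = -2.756.

z = -2.756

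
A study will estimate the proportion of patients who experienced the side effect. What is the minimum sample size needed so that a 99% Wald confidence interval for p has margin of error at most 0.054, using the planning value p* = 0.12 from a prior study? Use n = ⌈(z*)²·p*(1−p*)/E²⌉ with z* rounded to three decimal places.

z* = 2.576 at the 99% level.
p*(1−p*) = 0.1056.
Required n before rounding: 6.635776 × 0.1056 / 0.054² = 240.308.
⌈240.308⌉ = 241.

n = 241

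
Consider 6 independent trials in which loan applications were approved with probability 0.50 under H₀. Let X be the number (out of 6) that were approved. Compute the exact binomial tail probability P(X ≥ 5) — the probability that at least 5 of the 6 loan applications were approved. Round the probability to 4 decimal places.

P = 0.1094

X ~ Binomial(n=6, p=0.50).
P(X ≥ 5) = C(6,5)·0.50^5·0.50^1 + C(6,6)·0.50^6·0.50^0.
= 0.093750 + 0.015625 = 0.1094.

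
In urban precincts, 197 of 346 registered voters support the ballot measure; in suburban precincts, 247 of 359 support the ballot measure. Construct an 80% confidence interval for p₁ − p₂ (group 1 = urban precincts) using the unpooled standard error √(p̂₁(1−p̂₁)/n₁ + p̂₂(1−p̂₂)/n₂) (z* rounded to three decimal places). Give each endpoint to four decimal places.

p̂₁ = 197/346 = 0.56936, p̂₂ = 247/359 = 0.68802; p̂₁ − p̂₂ = -0.11866.
Unpooled SE = √(p̂₁(1−p̂₁)/n₁ + p̂₂(1−p̂₂)/n₂) = √(0.000708638 + 0.000597904) = 0.036146.
The 80% critical value is z* = 1.282. Margin of error = 0.04634.
Interval: -0.11866 ± 0.04634 → (-0.1650, -0.0723).

(-0.1650, -0.0723)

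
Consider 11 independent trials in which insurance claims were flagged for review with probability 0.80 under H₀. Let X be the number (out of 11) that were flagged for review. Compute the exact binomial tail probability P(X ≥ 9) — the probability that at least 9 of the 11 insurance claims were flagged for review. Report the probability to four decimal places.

P = 0.6174

X is binomial with n = 11 and p = 0.80.
P(X ≥ 9) = C(11,9)·0.80^9·0.20^2 + C(11,10)·0.80^10·0.20^1 + C(11,11)·0.80^11·0.20^0.
= 0.295279 + 0.236223 + 0.085899 = 0.6174.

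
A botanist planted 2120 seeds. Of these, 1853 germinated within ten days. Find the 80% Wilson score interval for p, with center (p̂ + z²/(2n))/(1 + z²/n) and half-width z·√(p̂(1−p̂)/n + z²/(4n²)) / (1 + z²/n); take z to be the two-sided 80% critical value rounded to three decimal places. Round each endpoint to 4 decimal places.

(0.8645, 0.8830)

Here p̂ = 1853/2120 = 0.87406 and z = 1.282 (z² = 1.643524).
Denominator 1 + z²/n = 1 + 1.643524/2120 = 1.000775.
Center = (0.87406 + 0.000388)/1.000775 = 0.87377.
Radicand: p̂(1−p̂)/n + z²/(4n²) = 0.000051925 + 0.000000091 = 0.000052016.
Half-width = z·√(radicand)/denom = 1.282·0.007212/1.000775 = 0.00924.
Interval: 0.87377 ± 0.00924 → (0.8645, 0.8830).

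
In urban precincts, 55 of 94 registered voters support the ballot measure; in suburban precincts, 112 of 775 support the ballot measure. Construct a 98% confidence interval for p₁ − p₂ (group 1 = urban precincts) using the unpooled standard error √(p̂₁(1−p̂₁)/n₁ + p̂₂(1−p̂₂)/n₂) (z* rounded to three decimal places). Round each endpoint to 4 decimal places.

(0.3188, 0.5624)

p̂₁ = 0.58511, p̂₂ = 0.14452, so the observed difference is 0.44059.
SE = √(0.002582520 + 0.000159524) = √0.002742044 = 0.052365.
For 98% confidence, z* = 2.326. Margin = 2.326·0.052365 = 0.12180.
CI: 0.44059 ± 0.12180 = (0.3188, 0.5624).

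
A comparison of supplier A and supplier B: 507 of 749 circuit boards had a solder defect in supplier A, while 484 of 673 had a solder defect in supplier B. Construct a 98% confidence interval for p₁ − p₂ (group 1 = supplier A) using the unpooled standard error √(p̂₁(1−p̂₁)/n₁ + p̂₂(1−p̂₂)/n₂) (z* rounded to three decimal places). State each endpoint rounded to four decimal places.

p̂₁ = 0.67690, p̂₂ = 0.71917, so the observed difference is -0.04227.
Unpooled SE = √(p̂₁(1−p̂₁)/n₁ + p̂₂(1−p̂₂)/n₂) = √(0.000291997 + 0.000300097) = 0.024333.
For 98% confidence, z* = 2.326. Margin = 2.326·0.024333 = 0.05660.
So the interval runs from -0.0989 to 0.0143.

(-0.0989, 0.0143)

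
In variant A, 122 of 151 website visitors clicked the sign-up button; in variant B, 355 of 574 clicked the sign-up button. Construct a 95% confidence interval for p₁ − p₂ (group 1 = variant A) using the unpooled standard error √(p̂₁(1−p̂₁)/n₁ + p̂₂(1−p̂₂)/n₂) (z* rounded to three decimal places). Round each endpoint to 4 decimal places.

p̂₁ = 0.80795, p̂₂ = 0.61847, so the observed difference is 0.18948.
Unpooled SE = √(p̂₁(1−p̂₁)/n₁ + p̂₂(1−p̂₂)/n₂) = √(0.001027607 + 0.000411090) = 0.037930.
For 95% confidence, z* = 1.960. Margin = 1.960·0.037930 = 0.07434.
CI: 0.18948 ± 0.07434 = (0.1151, 0.2638).

(0.1151, 0.2638)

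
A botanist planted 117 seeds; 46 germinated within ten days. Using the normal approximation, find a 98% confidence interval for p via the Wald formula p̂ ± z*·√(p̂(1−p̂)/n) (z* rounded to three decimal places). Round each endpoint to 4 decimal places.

The sample proportion is 46/117 = 0.39316.
SE = √(p̂(1−p̂)/n) = √(0.238586/117) = 0.045157.
For 98% confidence, z* = 2.326.
Margin of error: 2.326 × 0.045157 = 0.10504.
Interval: 0.39316 ± 0.10504 → (0.2881, 0.4982).

(0.2881, 0.4982)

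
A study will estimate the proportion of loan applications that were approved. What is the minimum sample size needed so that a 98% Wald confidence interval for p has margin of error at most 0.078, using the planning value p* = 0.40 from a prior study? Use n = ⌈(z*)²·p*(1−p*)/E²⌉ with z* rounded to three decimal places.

z* = 2.326 at the 98% level.
p*(1−p*) = 0.40·0.60 = 0.2400.
(z*)²·p*(1−p*)/E² = 5.410276·0.2400/0.006084 = 213.423.
⌈213.423⌉ = 214.

n = 214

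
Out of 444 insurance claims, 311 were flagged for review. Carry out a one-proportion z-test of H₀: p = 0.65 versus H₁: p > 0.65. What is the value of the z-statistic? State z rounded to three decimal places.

The sample proportion is 311/444 = 0.70045.
Null standard error: √(0.65·0.35/444) = √0.000512387 = 0.022636.
z = (p̂ − p₀)/SE = (0.70045 − 0.65)/0.022636 = 2.229.

z = 2.229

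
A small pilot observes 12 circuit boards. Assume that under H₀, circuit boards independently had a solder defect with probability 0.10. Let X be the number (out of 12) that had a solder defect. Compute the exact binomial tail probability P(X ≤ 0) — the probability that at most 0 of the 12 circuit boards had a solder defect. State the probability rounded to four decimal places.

X ~ Binomial(n=12, p=0.10).
P(X ≤ 0) = C(12,0)·0.10^0·0.90^12.
= 0.282430 = 0.2824.

P = 0.2824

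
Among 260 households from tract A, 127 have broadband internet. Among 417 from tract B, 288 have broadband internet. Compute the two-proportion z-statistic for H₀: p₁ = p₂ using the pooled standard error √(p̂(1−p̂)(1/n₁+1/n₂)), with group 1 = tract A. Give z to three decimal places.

z = -5.253

p̂₁ = 127/260 = 0.48846, p̂₂ = 288/417 = 0.69065.
Pooling: p̂ = 415/677 = 0.61300.
SE = √[p̂(1−p̂)(1/n₁+1/n₂)] = √[0.61300·0.38700·(1/260+1/417)] ≈ 0.038488.
z = (p̂₁ − p̂₂)/SE = (0.48846 − 0.69065)/0.038488 = -0.20219/0.038488 = -5.253.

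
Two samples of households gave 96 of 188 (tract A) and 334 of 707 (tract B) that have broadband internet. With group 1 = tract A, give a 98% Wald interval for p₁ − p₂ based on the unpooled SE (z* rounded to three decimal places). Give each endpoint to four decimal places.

(-0.0572, 0.1336)

p̂₁ = 96/188 = 0.51064, p̂₂ = 334/707 = 0.47242; p̂₁ − p̂₂ = 0.03822.
SE = √(0.001329185 + 0.000352531) = √0.001681716 = 0.041009.
z* = 2.326 at the 98% level. Margin of error = 0.09539.
CI: 0.03822 ± 0.09539 = (-0.0572, 0.1336).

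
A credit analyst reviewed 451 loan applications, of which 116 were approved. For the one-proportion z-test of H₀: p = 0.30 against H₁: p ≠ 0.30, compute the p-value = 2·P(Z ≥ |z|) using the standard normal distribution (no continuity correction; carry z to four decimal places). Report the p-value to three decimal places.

p-value = 0.047

With x = 116 successes in n = 451, p̂ = 0.25721.
SE₀ = √(0.30·0.70/451) = 0.021579.
Test statistic (full precision, shown to 4 dp): z = (116/451 − 0.30)/SE₀ ≈ -1.9832.
p-value = 2·P(Z ≥ |z|) with z = -1.9832 → 0.047.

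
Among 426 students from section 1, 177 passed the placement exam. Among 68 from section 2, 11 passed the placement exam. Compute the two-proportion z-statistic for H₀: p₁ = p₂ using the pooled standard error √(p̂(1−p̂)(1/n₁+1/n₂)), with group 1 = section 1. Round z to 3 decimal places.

p̂₁ = 177/426 = 0.41549, p̂₂ = 11/68 = 0.16176.
Pooling: p̂ = 188/494 = 0.38057.
Pooled SE = √[0.2357357·0.01705330] ≈ 0.063404.
z = (p̂₁ − p̂₂)/SE = (0.41549 − 0.16176)/0.063404 = 0.25373/0.063404 = 4.002.

z = 4.002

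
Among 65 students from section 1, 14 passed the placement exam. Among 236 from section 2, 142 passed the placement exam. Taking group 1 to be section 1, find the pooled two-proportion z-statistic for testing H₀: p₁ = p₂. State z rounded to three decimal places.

z = -5.519

Sample proportions: p̂₁ = 14/65 = 0.21538 and p̂₂ = 142/236 = 0.60169.
Pooling: p̂ = 156/301 = 0.51827.
SE = √[p̂(1−p̂)(1/n₁+1/n₂)] = √[0.51827·0.48173·(1/65+1/236)] ≈ 0.069992.
z = -0.38631/0.069992 = -5.519.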